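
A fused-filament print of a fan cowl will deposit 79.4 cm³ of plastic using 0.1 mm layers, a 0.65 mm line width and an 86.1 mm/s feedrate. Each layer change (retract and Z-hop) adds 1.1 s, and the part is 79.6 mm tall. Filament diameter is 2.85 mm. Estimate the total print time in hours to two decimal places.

4.18 hours

Extrusion cross-section = 0.1 × 0.65, so 0.065 mm².
Toolpath length = 79.4 cm³ / 0.065 mm² = 79400 / 0.065 = 1221538.5 mm.
Extrusion time = 1221538.5 / 86.1, so 14187.4 s.
Layers = ⌈79.6/0.1⌉ = 796.
Z-hop total = 796 × 1.1 = 875.6 s.
Altogether 14187.4 + 875.6 = 15063 s, i.e. 4.18 hours.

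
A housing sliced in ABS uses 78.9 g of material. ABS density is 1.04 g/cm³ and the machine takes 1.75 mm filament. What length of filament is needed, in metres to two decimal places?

Volume = 78.9 g / 1.04 g·cm⁻³ = 75.8654 cm³ = 75865.4 mm³.
A = π r² = π × 0.875² = 2.4053 mm².
Length = 75865.4 / 2.4053 = 31540.93 mm = 31.54 m.

31.54 m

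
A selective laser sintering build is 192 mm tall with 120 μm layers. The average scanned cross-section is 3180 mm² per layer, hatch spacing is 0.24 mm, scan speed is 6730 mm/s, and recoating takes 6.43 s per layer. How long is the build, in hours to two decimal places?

3.73 hours

Layer count = ceil(192 / 0.12) = 1600.
Scan path per layer = 3180 / 0.24 = 13250 mm.
Laser time per layer = 13250 / 6730, so 1.9688 s.
Layer cycle = 1.9688 + 6.43 = 8.3988 s.
Build time = 1600 × 8.3988 = 13438.08 s = 3.73 hours.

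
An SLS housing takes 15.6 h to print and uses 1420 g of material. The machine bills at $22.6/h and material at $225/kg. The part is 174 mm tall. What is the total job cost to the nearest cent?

Machine cost = 22.6 × 15.6, so $352.56.
Material cost = 225 × 1420/1000 = $319.50.
Job cost: 352.56 + 319.50 = $672.06.

$672.06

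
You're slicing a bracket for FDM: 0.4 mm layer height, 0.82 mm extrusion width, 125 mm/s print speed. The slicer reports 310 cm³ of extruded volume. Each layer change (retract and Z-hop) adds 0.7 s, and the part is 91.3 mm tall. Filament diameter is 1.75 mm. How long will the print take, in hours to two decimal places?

2.14 hours

Extrusion cross-section = 0.4 × 0.82, so 0.328 mm².
Total extruded path = 310000/0.328 = 945122 mm.
Extrusion time = 945122 / 125, so 7561 s.
Layers = ⌈91.3/0.4⌉ = 229.
Z-hop total: 229 × 0.7 → 160.3 s.
Total = 7561 + 160.3 = 7721.3 s = 2.14 hours.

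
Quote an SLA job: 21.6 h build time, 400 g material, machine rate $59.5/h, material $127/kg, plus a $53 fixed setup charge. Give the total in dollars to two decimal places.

$1389.00

Machine-time cost = 59.5 × 21.6, so $1285.20.
Material charge: 127 × 400/1000 → $50.80.
Adding setup: 1285.20 + 50.80 + 53 → $1389.00.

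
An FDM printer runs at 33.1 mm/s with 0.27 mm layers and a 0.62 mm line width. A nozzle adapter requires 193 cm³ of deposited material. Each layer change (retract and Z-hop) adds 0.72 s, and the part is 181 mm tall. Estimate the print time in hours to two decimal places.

9.81 hours

Bead cross-section = 0.27 × 0.62 = 0.1674 mm².
Toolpath length = 193 cm³ / 0.1674 mm² = 193000 / 0.1674 = 1152927.1 mm.
Extrusion time: 1152927.1 / 33.1 → 34831.6 s.
Layer count = ceil(181 / 0.27) = 671.
Non-print overhead = 671 × 0.72 = 483.12 s.
Altogether 34831.6 + 483.12 = 35314.72 s, i.e. 9.81 hours.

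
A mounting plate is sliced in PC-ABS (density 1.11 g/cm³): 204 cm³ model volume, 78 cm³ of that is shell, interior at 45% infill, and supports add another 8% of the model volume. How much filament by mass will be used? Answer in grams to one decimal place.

Interior volume: 204 − 78 → 126 cm³.
Infill deposited = 0.45 × 126 = 56.7 cm³.
Support: 0.08 × 204 → 16.32 cm³.
Total extruded = 78 + 56.7 + 16.32, so 151.02 cm³.
Mass = 151.02 × 1.11 = 167.6322 g.

167.6 g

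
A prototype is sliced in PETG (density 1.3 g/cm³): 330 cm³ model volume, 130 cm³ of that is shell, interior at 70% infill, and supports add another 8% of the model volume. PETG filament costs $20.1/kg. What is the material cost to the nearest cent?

$7.74

Interior volume: 330 − 130 → 200 cm³.
Deposited infill = 0.70 × 200, so 140 cm³.
Support = 0.08 × 330, so 26.4 cm³.
Total extruded: 130 + 140 + 26.4 → 296.4 cm³.
Mass: 296.4 × 1.3 → 385.32 g.
Cost = 385.32 g / 1000 × $20.1/kg = $7.74.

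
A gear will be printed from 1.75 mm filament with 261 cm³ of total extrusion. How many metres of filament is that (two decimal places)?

A = π r² = π × 0.875² = 2.4053 mm².
L = 261000 mm³ / 2.4053 mm² = 108510.37 mm, i.e. 108.51 m.

108.51 m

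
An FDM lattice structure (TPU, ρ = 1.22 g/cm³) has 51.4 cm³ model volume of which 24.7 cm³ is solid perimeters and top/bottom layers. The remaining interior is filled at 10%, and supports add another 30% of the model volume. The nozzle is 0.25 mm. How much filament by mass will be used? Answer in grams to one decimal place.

52.2 g

Interior volume: 51.4 − 24.7 → 26.7 cm³.
Deposited infill = 0.10 × 26.7 = 2.67 cm³.
Support = 0.30 × 51.4, so 15.42 cm³.
Total extruded: 24.7 + 2.67 + 15.42 → 42.79 cm³.
Mass = 42.79 × 1.22 = 52.2038 g.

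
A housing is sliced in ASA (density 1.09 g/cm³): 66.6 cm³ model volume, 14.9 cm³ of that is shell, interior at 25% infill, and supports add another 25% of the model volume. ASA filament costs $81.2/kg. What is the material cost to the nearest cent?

$3.94

Infill region: 66.6 − 14.9 → 51.7 cm³.
Infill deposited = 0.25 × 51.7, so 12.925 cm³.
Support = 0.25 × 66.6, so 16.65 cm³.
Total printed volume = 14.9 + 12.925 + 16.65, so 44.475 cm³.
Mass = 44.475 × 1.09 = 48.47775 g.
At $81.2/kg: 48.47775/1000 × 81.2 = $3.94.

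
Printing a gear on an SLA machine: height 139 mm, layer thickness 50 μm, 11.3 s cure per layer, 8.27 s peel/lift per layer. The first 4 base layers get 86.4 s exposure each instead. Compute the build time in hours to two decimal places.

Layers = ⌈139/0.05⌉ = 2780.
Base layers = 4 × (86.4 + 8.27), so 378.68 s.
Regular layers = 2776 × (11.3 + 8.27) = 54326.32 s.
Total = 378.68 + 54326.32 = 54705 s = 15.20 hours.

15.20 hours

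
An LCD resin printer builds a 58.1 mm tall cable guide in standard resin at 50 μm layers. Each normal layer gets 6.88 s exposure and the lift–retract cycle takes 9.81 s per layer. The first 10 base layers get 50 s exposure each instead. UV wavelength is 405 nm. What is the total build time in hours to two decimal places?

Number of layers: 58.1 / 0.05 → 1162 (rounded up).
Base layers = 10 × (50 + 9.81) = 598.1 s.
Regular layers = 1152 × (6.88 + 9.81) = 19226.88 s.
Total = 598.1 + 19226.88 = 19824.98 s = 5.51 hours.

5.51 hours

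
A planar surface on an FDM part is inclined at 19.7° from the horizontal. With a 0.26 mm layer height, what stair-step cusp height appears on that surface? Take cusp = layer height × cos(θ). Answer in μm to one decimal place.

244.8 μm

Cusp = layer height × cos(19.7°) = 0.26 × 0.9415 = 0.24479 mm = 244.8 μm.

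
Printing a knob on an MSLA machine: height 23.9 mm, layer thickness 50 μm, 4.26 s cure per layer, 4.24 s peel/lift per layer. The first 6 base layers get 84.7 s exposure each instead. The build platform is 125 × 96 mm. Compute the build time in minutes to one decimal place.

Layer count = ceil(23.9 / 0.05) = 478.
Base layers: 6 × (84.7 + 4.24) → 533.64 s.
Remaining layers: 472 × (4.26 + 4.24) → 4012 s.
Total = 533.64 + 4012 = 4545.64 s = 75.8 minutes.

75.8 minutes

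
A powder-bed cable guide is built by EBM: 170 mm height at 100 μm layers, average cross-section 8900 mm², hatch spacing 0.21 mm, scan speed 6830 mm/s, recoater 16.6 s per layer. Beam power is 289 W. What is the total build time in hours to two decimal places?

10.77 hours

Number of layers: 170 / 0.1 → 1700 (rounded up).
Per-layer scan distance: 8900 / 0.21 → 42381 mm.
Scan time per layer = 42381 / 6830, so 6.2051 s.
Time per layer: 6.2051 + 16.6 → 22.8051 s.
1700 layers × 22.8051 s/layer = 38768.67 s, i.e. 10.77 hours.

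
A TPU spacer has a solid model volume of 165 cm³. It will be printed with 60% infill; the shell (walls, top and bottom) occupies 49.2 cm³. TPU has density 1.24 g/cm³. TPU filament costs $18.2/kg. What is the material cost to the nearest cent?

$2.68

Infill region = 165 − 49.2, so 115.8 cm³.
Infill deposited = 0.60 × 115.8 = 69.48 cm³.
Deposited volume = 49.2 + 69.48 = 118.68 cm³.
Mass: 118.68 × 1.24 → 147.1632 g.
At $18.2/kg: 147.1632/1000 × 18.2 = $2.68.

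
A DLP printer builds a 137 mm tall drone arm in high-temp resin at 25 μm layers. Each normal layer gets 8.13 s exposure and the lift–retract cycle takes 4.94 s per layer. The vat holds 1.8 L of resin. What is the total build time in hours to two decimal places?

Layer count = ceil(137 / 0.025) = 5480.
Each layer takes = 8.13 + 4.94, so 13.07 s.
Total = 5480 × 13.07 = 71623.6 s = 19.90 hours.

19.90 hours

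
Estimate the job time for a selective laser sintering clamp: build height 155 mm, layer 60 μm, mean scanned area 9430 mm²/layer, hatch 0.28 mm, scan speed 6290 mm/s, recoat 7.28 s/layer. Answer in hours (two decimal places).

9.07 hours

Layers = ⌈155/0.06⌉ = 2584.
Per-layer scan distance = 9430 / 0.28, so 33678.6 mm.
Laser time per layer: 33678.6 / 6290 → 5.3543 s.
Layer cycle = 5.3543 + 7.28 = 12.6343 s.
Build time = 2584 × 12.6343 = 32647.0312 s = 9.07 hours.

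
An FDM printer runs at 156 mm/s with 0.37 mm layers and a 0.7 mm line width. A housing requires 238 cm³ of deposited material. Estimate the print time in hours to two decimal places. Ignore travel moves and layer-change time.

1.64 hours

Bead cross-section = 0.37 × 0.7 = 0.259 mm².
Path length: 238000 mm³ / 0.259 mm² → 918918.9 mm.
Time extruding = 918918.9 / 156, so 5890.5 s.
Converting: 5890.5 s = 1.64 hours.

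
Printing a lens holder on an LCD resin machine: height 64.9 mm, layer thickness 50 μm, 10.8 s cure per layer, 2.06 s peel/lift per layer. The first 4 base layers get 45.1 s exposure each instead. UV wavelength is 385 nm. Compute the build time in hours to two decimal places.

Number of layers: 64.9 / 0.05 → 1298 (rounded up).
Base layers: 4 × (45.1 + 2.06) → 188.64 s.
Regular layers: 1294 × (10.8 + 2.06) → 16640.84 s.
Sum: 188.64 + 16640.84 = 16829.48 s → 4.67 hours.

4.67 hours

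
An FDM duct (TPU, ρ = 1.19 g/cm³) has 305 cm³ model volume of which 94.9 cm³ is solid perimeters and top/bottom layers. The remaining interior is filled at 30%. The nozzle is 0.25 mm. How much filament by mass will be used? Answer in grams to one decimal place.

Volume inside the shell: 305 − 94.9 → 210.1 cm³.
Infill volume: 0.30 × 210.1 → 63.03 cm³.
Total extruded = 94.9 + 63.03 = 157.93 cm³.
Mass = 157.93 × 1.19, so 187.9367 g.

187.9 g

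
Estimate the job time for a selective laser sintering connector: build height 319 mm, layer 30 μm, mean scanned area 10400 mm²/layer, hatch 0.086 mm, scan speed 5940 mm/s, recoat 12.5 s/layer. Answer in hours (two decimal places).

97.06 hours

Layers = ⌈319/0.03⌉ = 10634.
Hatch length per layer = 10400 / 0.086 = 120930.2 mm.
Per-layer scan time: 120930.2 / 5940 → 20.3586 s.
Time per layer = 20.3586 + 12.5, so 32.8586 s.
10634 layers × 32.8586 s/layer = 349418.3524 s, i.e. 97.06 hours.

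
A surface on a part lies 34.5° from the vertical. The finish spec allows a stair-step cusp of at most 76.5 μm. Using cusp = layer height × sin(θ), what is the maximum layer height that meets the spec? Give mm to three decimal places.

t = h_c / sin θ = 0.0765 / 0.5664 = 0.135 mm.

0.135 mm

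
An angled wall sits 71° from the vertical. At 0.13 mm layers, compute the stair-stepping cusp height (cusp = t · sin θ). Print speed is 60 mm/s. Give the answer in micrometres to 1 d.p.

122.9 μm

sin(71°) = 0.9455, so cusp = 0.13 × 0.9455 = 0.122915 mm → 122.9 μm.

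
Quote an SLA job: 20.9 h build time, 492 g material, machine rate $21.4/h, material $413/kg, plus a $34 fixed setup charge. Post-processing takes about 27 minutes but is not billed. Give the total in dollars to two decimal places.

$684.46

Machine cost: 21.4 × 20.9 → $447.26.
Material charge = 413 × 492/1000, so $203.196.
Adding setup: 447.26 + 203.196 + 34 → 684.456 ≈ $684.46.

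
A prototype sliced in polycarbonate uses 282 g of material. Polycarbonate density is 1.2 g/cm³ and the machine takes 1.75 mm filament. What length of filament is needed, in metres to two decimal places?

Extruded volume: 282/1.2 = 235 cm³ (235000 mm³).
Filament cross-section = π × (1.75/2)² = 2.4053 mm².
L = V/A = 235000/2.4053 = 97700.91 mm → 97.70 m.

97.70 m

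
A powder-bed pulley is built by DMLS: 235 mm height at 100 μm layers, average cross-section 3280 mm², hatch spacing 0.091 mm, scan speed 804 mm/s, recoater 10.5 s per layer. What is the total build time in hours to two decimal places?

36.12 hours

Number of layers: 235 / 0.1 → 2350 (rounded up).
Scan path per layer = 3280 / 0.091 = 36044 mm.
Per-layer scan time = 36044 / 804 = 44.8308 s.
Time per layer = 44.8308 + 10.5 = 55.3308 s.
Build time = 2350 × 55.3308 = 130027.38 s = 36.12 hours.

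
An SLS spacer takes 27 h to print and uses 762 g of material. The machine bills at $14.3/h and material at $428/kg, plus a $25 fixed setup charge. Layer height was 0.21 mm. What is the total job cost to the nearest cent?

$737.24

Time charge = 14.3 × 27 = $386.10.
Material charge = 428 × 762/1000, so $326.136.
Adding setup: 386.10 + 326.136 + 25 → 737.236 ≈ $737.24.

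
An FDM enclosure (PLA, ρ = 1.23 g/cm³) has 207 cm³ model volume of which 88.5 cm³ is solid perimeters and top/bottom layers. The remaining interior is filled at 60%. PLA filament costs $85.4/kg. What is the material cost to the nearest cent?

Infill region: 207 − 88.5 → 118.5 cm³.
Infill deposited = 0.60 × 118.5, so 71.1 cm³.
Total extruded = 88.5 + 71.1, so 159.6 cm³.
Mass = 159.6 × 1.23, so 196.308 g.
At $85.4/kg: 196.308/1000 × 85.4 = $16.76.

$16.76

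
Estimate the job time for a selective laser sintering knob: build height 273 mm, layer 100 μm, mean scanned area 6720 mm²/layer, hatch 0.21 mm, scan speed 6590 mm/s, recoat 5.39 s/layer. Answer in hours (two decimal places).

7.77 hours

Layers = ⌈273/0.1⌉ = 2730.
Per-layer scan distance: 6720 / 0.21 → 32000 mm.
Scan time per layer: 32000 / 6590 → 4.8558 s.
Layer cycle: 4.8558 + 5.39 → 10.2458 s.
2730 layers × 10.2458 s/layer = 27971.034 s, i.e. 7.77 hours.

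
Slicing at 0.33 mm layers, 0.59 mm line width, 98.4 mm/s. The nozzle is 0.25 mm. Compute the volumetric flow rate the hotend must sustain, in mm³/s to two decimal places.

19.16

A: 0.33 × 0.59 → 0.1947 mm².
Q = v·A = 98.4 × 0.1947 = 19.16 mm³/s.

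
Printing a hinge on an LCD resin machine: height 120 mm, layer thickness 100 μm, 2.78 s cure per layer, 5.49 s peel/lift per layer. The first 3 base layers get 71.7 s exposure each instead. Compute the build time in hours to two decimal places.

Number of layers: 120 / 0.1 → 1200 (rounded up).
Base layers = 3 × (71.7 + 5.49), so 231.57 s.
Regular layers: 1197 × (2.78 + 5.49) → 9899.19 s.
Sum: 231.57 + 9899.19 = 10130.76 s → 2.81 hours.

2.81 hours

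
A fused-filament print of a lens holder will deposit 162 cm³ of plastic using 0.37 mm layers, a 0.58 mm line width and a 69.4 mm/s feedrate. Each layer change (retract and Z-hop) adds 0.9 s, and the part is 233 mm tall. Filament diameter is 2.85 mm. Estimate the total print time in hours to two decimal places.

3.18 hours

Bead cross-section = 0.37 × 0.58 = 0.2146 mm².
Total extruded path = 162000/0.2146 = 754892.8 mm.
Extrusion time = 754892.8 / 69.4 = 10877.4 s.
Layers = ⌈233/0.37⌉ = 630.
Non-print overhead = 630 × 0.9, so 567 s.
Altogether 10877.4 + 567 = 11444.4 s, i.e. 3.18 hours.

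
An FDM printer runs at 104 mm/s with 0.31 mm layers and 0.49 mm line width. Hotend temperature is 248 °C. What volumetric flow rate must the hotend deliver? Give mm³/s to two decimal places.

A = 0.31 × 0.49, so 0.1519 mm².
Volumetric flow = 104 × 0.1519 = 15.80 mm³/s.

15.80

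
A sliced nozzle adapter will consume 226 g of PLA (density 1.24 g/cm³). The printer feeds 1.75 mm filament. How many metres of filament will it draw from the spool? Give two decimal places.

Volume = 226 g / 1.24 g·cm⁻³ = 182.2581 cm³ = 182258.1 mm³.
A = π r² = π × 0.875² = 2.4053 mm².
Length = 182258.1 / 2.4053 = 75773.54 mm = 75.77 m.

75.77 m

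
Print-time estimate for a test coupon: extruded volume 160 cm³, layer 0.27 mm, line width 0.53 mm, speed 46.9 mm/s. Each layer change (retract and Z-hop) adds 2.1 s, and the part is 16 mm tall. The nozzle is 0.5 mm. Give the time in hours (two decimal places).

6.66 hours

Bead cross-section: 0.27 × 0.53 → 0.1431 mm².
Path length: 160000 mm³ / 0.1431 mm² → 1118099.2 mm.
Time extruding = 1118099.2 / 46.9, so 23840.1 s.
Layer count = ceil(16 / 0.27) = 60.
Z-hop total = 60 × 2.1 = 126 s.
Altogether 23840.1 + 126 = 23966.1 s, i.e. 6.66 hours.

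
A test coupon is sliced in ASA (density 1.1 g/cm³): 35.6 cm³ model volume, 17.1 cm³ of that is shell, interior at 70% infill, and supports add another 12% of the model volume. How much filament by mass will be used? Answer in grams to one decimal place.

Infill region = 35.6 − 17.1, so 18.5 cm³.
Infill volume: 0.70 × 18.5 → 12.95 cm³.
Support = 0.12 × 35.6 = 4.272 cm³.
Total extruded: 17.1 + 12.95 + 4.272 → 34.322 cm³.
Mass = 34.322 × 1.1 = 37.7542 g.

37.8 g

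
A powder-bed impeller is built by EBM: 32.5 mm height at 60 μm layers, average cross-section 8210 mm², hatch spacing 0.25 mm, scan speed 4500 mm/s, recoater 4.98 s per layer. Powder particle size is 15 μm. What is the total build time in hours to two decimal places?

Layers = ⌈32.5/0.06⌉ = 542.
Hatch length per layer = 8210 / 0.25, so 32840 mm.
Scan time per layer: 32840 / 4500 → 7.2978 s.
Time per layer = 7.2978 + 4.98 = 12.2778 s.
Total: 542 × 12.2778 s = 6654.5676 s → 1.85 hours.

1.85 hours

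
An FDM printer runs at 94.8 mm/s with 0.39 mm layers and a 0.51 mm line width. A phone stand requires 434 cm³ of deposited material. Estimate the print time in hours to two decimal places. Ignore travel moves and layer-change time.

6.39 hours

Extrusion cross-section = 0.39 × 0.51, so 0.1989 mm².
Total extruded path = 434000/0.1989 = 2182001 mm.
Extrusion time = 2182001 / 94.8, so 23016.9 s.
That's 23016.9 s → 6.39 hours.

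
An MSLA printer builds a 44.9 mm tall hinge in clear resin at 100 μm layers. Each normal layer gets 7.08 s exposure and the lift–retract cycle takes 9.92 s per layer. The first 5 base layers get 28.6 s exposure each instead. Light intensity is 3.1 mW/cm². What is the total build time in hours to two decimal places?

2.15 hours

Layer count = ceil(44.9 / 0.1) = 449.
Base layers = 5 × (28.6 + 9.92), so 192.6 s.
Regular layers = 444 × (7.08 + 9.92), so 7548 s.
Total = 192.6 + 7548 = 7740.6 s = 2.15 hours.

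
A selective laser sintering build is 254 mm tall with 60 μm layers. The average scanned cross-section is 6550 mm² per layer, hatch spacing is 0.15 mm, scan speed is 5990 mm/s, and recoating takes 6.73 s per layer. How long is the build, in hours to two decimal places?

16.49 hours

Layers = ⌈254/0.06⌉ = 4234.
Hatch length per layer = 6550 / 0.15 = 43666.7 mm.
Scan time per layer: 43666.7 / 5990 → 7.2899 s.
Time per layer = 7.2899 + 6.73, so 14.0199 s.
Build time = 4234 × 14.0199 = 59360.2566 s = 16.49 hours.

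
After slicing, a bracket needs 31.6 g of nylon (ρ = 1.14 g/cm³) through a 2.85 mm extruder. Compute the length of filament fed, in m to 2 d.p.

4.35 m

Volume = 31.6 g / 1.14 g·cm⁻³ = 27.7193 cm³ = 27719.3 mm³.
Cross-section of 2.85 mm filament: π·(2.85/2)² = 6.3794 mm².
Length = 27719.3 / 6.3794 = 4345.13 mm = 4.35 m.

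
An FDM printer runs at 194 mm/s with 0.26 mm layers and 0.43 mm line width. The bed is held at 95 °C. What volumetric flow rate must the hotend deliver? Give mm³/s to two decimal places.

21.69

Bead cross-section = 0.26 × 0.43 = 0.1118 mm².
Q = v·A = 194 × 0.1118 = 21.69 mm³/s.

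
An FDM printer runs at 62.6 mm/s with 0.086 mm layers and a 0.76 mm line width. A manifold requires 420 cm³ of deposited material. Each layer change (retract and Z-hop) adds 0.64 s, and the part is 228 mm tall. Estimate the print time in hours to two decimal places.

28.99 hours

Bead cross-section: 0.086 × 0.76 → 0.06536 mm².
Total extruded path = 420000/0.06536 = 6425948.6 mm.
Time extruding = 6425948.6 / 62.6, so 102650.9 s.
Layers = ⌈228/0.086⌉ = 2652.
Layer-change overhead = 2652 × 0.64 = 1697.28 s.
Altogether 102650.9 + 1697.28 = 104348.18 s, i.e. 28.99 hours.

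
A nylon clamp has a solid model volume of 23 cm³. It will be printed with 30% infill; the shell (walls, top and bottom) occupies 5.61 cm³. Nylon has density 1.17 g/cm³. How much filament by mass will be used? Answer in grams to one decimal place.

12.7 g

Volume inside the shell = 23 − 5.61, so 17.39 cm³.
Deposited infill = 0.30 × 17.39 = 5.217 cm³.
Total extruded: 5.61 + 5.217 → 10.827 cm³.
Mass: 10.827 × 1.17 → 12.66759 g.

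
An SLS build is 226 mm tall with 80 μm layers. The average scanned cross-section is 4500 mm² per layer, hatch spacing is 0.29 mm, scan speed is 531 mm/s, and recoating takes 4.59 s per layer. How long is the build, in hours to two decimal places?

26.53 hours

Layer count = ceil(226 / 0.08) = 2825.
Per-layer scan distance = 4500 / 0.29, so 15517.2 mm.
Per-layer scan time = 15517.2 / 531 = 29.2226 s.
Per-layer time = 29.2226 + 4.59, so 33.8126 s.
2825 layers × 33.8126 s/layer = 95520.595 s, i.e. 26.53 hours.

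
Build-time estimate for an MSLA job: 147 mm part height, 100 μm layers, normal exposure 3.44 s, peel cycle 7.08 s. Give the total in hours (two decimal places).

4.30 hours

Number of layers: 147 / 0.1 → 1470 (rounded up).
Cycle time = 3.44 + 7.08 = 10.52 s.
Build time: 1470 × 10.52 s = 15464.4 s, i.e. 4.30 hours.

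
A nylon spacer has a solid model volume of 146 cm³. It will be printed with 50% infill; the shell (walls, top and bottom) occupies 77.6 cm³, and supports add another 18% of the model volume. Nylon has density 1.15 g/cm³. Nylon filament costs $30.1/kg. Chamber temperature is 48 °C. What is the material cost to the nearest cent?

$4.78

Infill region = 146 − 77.6 = 68.4 cm³.
Deposited infill = 0.50 × 68.4, so 34.2 cm³.
Support = 0.18 × 146 = 26.28 cm³.
Total extruded = 77.6 + 34.2 + 26.28, so 138.08 cm³.
Mass: 138.08 × 1.15 → 158.792 g.
Cost = 158.792 g / 1000 × $30.1/kg = $4.78.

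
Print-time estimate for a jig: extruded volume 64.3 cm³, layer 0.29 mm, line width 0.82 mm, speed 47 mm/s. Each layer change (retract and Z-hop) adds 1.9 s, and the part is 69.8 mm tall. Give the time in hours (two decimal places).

1.73 hours

Bead cross-section: 0.29 × 0.82 → 0.2378 mm².
Path length: 64300 mm³ / 0.2378 mm² → 270395.3 mm.
Time extruding: 270395.3 / 47 → 5753.1 s.
Layers = ⌈69.8/0.29⌉ = 241.
Layer-change overhead = 241 × 1.9 = 457.9 s.
Total = 5753.1 + 457.9 = 6211 s = 1.73 hours.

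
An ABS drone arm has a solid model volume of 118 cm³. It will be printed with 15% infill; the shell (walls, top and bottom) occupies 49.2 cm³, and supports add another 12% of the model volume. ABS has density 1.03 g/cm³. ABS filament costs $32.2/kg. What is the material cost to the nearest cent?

Interior volume = 118 − 49.2, so 68.8 cm³.
Infill deposited: 0.15 × 68.8 → 10.32 cm³.
Support: 0.12 × 118 → 14.16 cm³.
Total printed volume: 49.2 + 10.32 + 14.16 → 73.68 cm³.
Mass = 73.68 × 1.03 = 75.8904 g.
At $32.2/kg: 75.8904/1000 × 32.2 = $2.44.

$2.44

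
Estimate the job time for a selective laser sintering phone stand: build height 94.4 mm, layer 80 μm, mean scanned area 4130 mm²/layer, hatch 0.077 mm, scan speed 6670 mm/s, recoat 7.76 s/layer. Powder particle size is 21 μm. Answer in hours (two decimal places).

5.18 hours

Layer count = ceil(94.4 / 0.08) = 1180.
Scan path per layer: 4130 / 0.077 → 53636.4 mm.
Laser time per layer: 53636.4 / 6670 → 8.0414 s.
Per-layer time: 8.0414 + 7.76 → 15.8014 s.
Build time = 1180 × 15.8014 = 18645.652 s = 5.18 hours.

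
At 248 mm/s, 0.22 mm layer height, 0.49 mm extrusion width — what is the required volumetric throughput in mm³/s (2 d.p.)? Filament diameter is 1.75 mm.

26.73

Extrusion cross-section = 0.22 × 0.49 = 0.1078 mm².
Volumetric flow = 248 × 0.1078 = 26.73 mm³/s.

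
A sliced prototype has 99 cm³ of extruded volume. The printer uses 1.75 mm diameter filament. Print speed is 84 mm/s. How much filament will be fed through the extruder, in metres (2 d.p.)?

Filament cross-section = π × (1.75/2)² = 2.4053 mm².
Length = 99 cm³ / 2.4053 mm² = 99000 / 2.4053 = 41159.11 mm = 41.16 m.

41.16 m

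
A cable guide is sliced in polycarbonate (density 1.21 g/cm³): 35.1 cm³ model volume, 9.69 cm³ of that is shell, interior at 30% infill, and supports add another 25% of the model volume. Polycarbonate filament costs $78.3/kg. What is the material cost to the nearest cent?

Infill region = 35.1 − 9.69 = 25.41 cm³.
Deposited infill: 0.30 × 25.41 → 7.623 cm³.
Support = 0.25 × 35.1 = 8.775 cm³.
Total extruded = 9.69 + 7.623 + 8.775, so 26.088 cm³.
Mass: 26.088 × 1.21 → 31.56648 g.
Cost = 31.56648 g / 1000 × $78.3/kg = $2.47.

$2.47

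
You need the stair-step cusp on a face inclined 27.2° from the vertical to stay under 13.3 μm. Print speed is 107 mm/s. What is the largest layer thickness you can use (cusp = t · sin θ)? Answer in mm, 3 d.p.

0.029 mm

sin(27.2°) = 0.4571; t_max = 0.0133/0.4571 = 0.029 mm.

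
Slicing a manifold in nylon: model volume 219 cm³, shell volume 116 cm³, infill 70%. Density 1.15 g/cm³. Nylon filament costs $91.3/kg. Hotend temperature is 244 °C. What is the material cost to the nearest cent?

Infill region = 219 − 116, so 103 cm³.
Infill volume: 0.70 × 103 → 72.1 cm³.
Deposited volume = 116 + 72.1, so 188.1 cm³.
Mass = 188.1 × 1.15 = 216.315 g.
At $91.3/kg: 216.315/1000 × 91.3 = $19.75.

$19.75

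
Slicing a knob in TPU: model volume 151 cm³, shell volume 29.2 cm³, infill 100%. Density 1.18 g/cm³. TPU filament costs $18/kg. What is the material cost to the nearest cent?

$3.21

Interior volume: 151 − 29.2 → 121.8 cm³.
Infill volume = 1.00 × 121.8 = 121.8 cm³.
Total printed volume: 29.2 + 121.8 → 151 cm³.
Mass = 151 × 1.18, so 178.18 g.
Cost = 178.18 g / 1000 × $18/kg = $3.21.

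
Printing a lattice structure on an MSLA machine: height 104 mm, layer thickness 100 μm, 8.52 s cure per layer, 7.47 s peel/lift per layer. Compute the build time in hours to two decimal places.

4.62 hours

Layers = ⌈104/0.1⌉ = 1040.
Cycle time: 8.52 + 7.47 → 15.99 s.
Total = 1040 × 15.99 = 16629.6 s = 4.62 hours.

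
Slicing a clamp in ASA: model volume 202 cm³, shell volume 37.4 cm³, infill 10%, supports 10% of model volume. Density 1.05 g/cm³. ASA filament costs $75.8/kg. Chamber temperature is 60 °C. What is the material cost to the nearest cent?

$5.89

Volume inside the shell: 202 − 37.4 → 164.6 cm³.
Deposited infill: 0.10 × 164.6 → 16.46 cm³.
Support = 0.10 × 202, so 20.2 cm³.
Total extruded: 37.4 + 16.46 + 20.2 → 74.06 cm³.
Mass = 74.06 × 1.05 = 77.763 g.
At $75.8/kg: 77.763/1000 × 75.8 = $5.89.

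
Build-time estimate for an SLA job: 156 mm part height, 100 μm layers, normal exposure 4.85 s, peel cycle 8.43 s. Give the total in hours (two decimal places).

Number of layers: 156 / 0.1 → 1560 (rounded up).
Per-layer time = 4.85 + 8.43, so 13.28 s.
Build time: 1560 × 13.28 s = 20716.8 s, i.e. 5.75 hours.

5.75 hours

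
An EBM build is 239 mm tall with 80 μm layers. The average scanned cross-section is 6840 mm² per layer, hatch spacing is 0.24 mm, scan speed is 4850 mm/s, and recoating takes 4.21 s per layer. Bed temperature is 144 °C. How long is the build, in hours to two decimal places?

8.37 hours

Number of layers: 239 / 0.08 → 2988 (rounded up).
Scan path per layer = 6840 / 0.24 = 28500 mm.
Scan time per layer: 28500 / 4850 → 5.8763 s.
Per-layer time = 5.8763 + 4.21 = 10.0863 s.
2988 layers × 10.0863 s/layer = 30137.8644 s, i.e. 8.37 hours.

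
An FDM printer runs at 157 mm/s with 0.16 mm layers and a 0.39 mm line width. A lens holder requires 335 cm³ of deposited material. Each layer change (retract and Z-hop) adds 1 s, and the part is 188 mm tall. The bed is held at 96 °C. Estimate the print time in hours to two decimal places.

Extrusion cross-section: 0.16 × 0.39 → 0.0624 mm².
Path length: 335000 mm³ / 0.0624 mm² → 5368589.7 mm.
Print-move time: 5368589.7 / 157 → 34194.8 s.
Layer count = ceil(188 / 0.16) = 1175.
Layer-change overhead = 1175 × 1 = 1175 s.
Altogether 34194.8 + 1175 = 35369.8 s, i.e. 9.82 hours.

9.82 hours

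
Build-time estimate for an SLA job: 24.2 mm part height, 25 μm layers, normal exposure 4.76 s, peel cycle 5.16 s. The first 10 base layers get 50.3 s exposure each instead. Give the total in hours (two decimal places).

Number of layers: 24.2 / 0.025 → 968 (rounded up).
Burn-in layers: 10 × (50.3 + 5.16) → 554.6 s.
Regular layers: 958 × (4.76 + 5.16) → 9503.36 s.
Total = 554.6 + 9503.36 = 10057.96 s = 2.79 hours.

2.79 hours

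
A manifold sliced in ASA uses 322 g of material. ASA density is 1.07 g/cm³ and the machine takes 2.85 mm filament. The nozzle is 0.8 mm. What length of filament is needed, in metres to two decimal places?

47.17 m

Extruded volume: 322/1.07 = 300.9346 cm³ (300934.6 mm³).
A = π r² = π × 1.425² = 6.3794 mm².
L = V/A = 300934.6/6.3794 = 47172.87 mm → 47.17 m.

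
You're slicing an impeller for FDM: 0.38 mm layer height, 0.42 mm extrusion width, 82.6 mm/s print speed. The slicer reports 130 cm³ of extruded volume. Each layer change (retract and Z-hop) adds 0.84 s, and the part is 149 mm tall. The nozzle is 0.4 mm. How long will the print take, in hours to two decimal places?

Extrusion cross-section = 0.38 × 0.42, so 0.1596 mm².
Toolpath length = 130 cm³ / 0.1596 mm² = 130000 / 0.1596 = 814536.3 mm.
Extrusion time: 814536.3 / 82.6 → 9861.2 s.
Layers = ⌈149/0.38⌉ = 393.
Z-hop total: 393 × 0.84 → 330.12 s.
Altogether 9861.2 + 330.12 = 10191.32 s, i.e. 2.83 hours.

2.83 hours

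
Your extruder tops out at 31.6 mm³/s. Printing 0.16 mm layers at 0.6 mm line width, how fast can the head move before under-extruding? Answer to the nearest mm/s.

A = 0.16 × 0.6, so 0.096 mm².
v_max = Q/A = 31.6/0.096 = 329.17 mm/s → 329 mm/s.

329 mm/s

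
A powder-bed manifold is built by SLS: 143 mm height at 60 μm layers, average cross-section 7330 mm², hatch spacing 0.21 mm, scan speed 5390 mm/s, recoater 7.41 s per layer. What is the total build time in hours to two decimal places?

Layers = ⌈143/0.06⌉ = 2384.
Scan path per layer = 7330 / 0.21, so 34904.8 mm.
Per-layer scan time = 34904.8 / 5390 = 6.4758 s.
Time per layer: 6.4758 + 7.41 → 13.8858 s.
2384 layers × 13.8858 s/layer = 33103.7472 s, i.e. 9.20 hours.

9.20 hours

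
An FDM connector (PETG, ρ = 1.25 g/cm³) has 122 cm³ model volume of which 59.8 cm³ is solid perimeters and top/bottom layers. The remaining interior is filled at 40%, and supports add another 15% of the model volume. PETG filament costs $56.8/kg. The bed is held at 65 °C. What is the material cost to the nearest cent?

Interior volume: 122 − 59.8 → 62.2 cm³.
Infill deposited: 0.40 × 62.2 → 24.88 cm³.
Support = 0.15 × 122, so 18.3 cm³.
Deposited volume = 59.8 + 24.88 + 18.3 = 102.98 cm³.
Mass = 102.98 × 1.25, so 128.725 g.
At $56.8/kg: 128.725/1000 × 56.8 = $7.31.

$7.31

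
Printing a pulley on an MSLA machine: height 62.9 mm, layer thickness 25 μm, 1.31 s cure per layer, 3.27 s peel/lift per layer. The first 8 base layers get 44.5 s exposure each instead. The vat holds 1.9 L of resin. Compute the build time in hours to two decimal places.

3.30 hours

Layers = ⌈62.9/0.025⌉ = 2516.
Burn-in layers: 8 × (44.5 + 3.27) → 382.16 s.
Regular layers: 2508 × (1.31 + 3.27) → 11486.64 s.
Sum: 382.16 + 11486.64 = 11868.8 s → 3.30 hours.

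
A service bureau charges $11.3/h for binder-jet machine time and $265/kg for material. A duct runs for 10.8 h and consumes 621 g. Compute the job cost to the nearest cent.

$286.61

Machine-time cost = 11.3 × 10.8 = $122.04.
Feedstock cost = 265 × 621/1000 = $164.565.
Total = 122.04 + 164.565 = 286.605 ≈ $286.61.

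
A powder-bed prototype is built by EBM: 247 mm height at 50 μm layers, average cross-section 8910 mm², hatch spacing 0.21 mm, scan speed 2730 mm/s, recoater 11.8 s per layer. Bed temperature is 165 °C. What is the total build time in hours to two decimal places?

37.52 hours

Layer count = ceil(247 / 0.05) = 4940.
Scan path per layer: 8910 / 0.21 → 42428.6 mm.
Beam time per layer: 42428.6 / 2730 → 15.5416 s.
Layer cycle = 15.5416 + 11.8, so 27.3416 s.
Total: 4940 × 27.3416 s = 135067.504 s → 37.52 hours.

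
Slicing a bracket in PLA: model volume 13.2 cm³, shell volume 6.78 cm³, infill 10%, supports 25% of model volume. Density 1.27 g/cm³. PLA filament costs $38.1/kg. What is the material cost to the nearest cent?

$0.52

Volume inside the shell: 13.2 − 6.78 → 6.42 cm³.
Infill deposited = 0.10 × 6.42 = 0.642 cm³.
Support = 0.25 × 13.2, so 3.3 cm³.
Total extruded = 6.78 + 0.642 + 3.3 = 10.722 cm³.
Mass = 10.722 × 1.27 = 13.61694 g.
Cost = 13.61694 g / 1000 × $38.1/kg = $0.52.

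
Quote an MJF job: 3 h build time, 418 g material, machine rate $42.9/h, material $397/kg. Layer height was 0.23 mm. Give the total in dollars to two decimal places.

Machine-time cost = 42.9 × 3 = $128.70.
Material charge = 397 × 418/1000 = $165.946.
Job cost: 128.70 + 165.946 = 294.646 ≈ $294.65.

$294.65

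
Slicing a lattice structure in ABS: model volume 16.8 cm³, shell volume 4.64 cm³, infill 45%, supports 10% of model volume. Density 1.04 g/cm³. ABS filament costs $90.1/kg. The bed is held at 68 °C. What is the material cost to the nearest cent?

Volume inside the shell: 16.8 − 4.64 → 12.16 cm³.
Deposited infill = 0.45 × 12.16, so 5.472 cm³.
Support = 0.10 × 16.8, so 1.68 cm³.
Deposited volume = 4.64 + 5.472 + 1.68, so 11.792 cm³.
Mass: 11.792 × 1.04 → 12.26368 g.
At $90.1/kg: 12.26368/1000 × 90.1 = $1.10.

$1.10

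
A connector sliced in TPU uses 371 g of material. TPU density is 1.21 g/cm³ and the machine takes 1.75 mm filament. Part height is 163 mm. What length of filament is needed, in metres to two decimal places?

Volume = 371 g / 1.21 g·cm⁻³ = 306.6116 cm³ = 306611.6 mm³.
A = π r² = π × 0.875² = 2.4053 mm².
Length = 306611.6 / 2.4053 = 127473.33 mm = 127.47 m.

127.47 m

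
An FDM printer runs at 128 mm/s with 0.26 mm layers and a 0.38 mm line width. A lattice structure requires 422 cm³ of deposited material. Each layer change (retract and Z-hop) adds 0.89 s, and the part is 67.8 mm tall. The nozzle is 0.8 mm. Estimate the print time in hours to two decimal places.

Bead cross-section = 0.26 × 0.38, so 0.0988 mm².
Total extruded path = 422000/0.0988 = 4271255.1 mm.
Extrusion time = 4271255.1 / 128, so 33369.2 s.
Layer count = ceil(67.8 / 0.26) = 261.
Non-print overhead = 261 × 0.89, so 232.29 s.
Altogether 33369.2 + 232.29 = 33601.49 s, i.e. 9.33 hours.

9.33 hours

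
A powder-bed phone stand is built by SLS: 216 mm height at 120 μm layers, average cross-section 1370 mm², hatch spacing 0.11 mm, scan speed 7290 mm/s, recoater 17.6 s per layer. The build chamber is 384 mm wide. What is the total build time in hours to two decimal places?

9.65 hours

Number of layers: 216 / 0.12 → 1800 (rounded up).
Hatch length per layer = 1370 / 0.11, so 12454.5 mm.
Laser time per layer = 12454.5 / 7290 = 1.7084 s.
Per-layer time = 1.7084 + 17.6, so 19.3084 s.
1800 layers × 19.3084 s/layer = 34755.12 s, i.e. 9.65 hours.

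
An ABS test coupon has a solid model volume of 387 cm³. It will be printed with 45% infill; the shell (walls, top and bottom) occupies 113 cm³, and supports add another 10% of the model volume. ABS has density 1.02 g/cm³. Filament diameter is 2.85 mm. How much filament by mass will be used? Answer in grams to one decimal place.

Interior volume: 387 − 113 → 274 cm³.
Infill volume: 0.45 × 274 → 123.3 cm³.
Support = 0.10 × 387, so 38.7 cm³.
Total printed volume = 113 + 123.3 + 38.7, so 275 cm³.
Mass: 275 × 1.02 → 280.5 g.

280.5 g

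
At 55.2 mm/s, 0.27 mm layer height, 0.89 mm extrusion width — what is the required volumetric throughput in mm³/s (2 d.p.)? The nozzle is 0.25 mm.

13.26

Extrusion cross-section = 0.27 × 0.89, so 0.2403 mm².
Volumetric flow = 55.2 × 0.2403 = 13.26 mm³/s.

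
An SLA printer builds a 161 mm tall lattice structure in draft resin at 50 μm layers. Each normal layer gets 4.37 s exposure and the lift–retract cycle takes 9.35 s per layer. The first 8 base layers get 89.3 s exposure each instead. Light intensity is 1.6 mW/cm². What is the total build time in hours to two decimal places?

Layers = ⌈161/0.05⌉ = 3220.
Bottom layers = 8 × (89.3 + 9.35) = 789.2 s.
Remaining layers = 3212 × (4.37 + 9.35), so 44068.64 s.
Sum: 789.2 + 44068.64 = 44857.84 s → 12.46 hours.

12.46 hours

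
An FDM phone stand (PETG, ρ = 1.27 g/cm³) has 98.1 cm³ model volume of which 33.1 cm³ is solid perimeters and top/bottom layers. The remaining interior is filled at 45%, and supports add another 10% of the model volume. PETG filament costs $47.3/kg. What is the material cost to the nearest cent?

Volume inside the shell = 98.1 − 33.1 = 65 cm³.
Deposited infill: 0.45 × 65 → 29.25 cm³.
Support = 0.10 × 98.1, so 9.81 cm³.
Deposited volume: 33.1 + 29.25 + 9.81 → 72.16 cm³.
Mass = 72.16 × 1.27, so 91.6432 g.
Cost = 91.6432 g / 1000 × $47.3/kg = $4.33.

$4.33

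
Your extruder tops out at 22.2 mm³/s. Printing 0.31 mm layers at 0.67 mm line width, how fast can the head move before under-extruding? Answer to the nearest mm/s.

107 mm/s

A = 0.31 × 0.67 = 0.2077 mm².
v_max = Q/A = 22.2/0.2077 = 106.88 mm/s → 107 mm/s.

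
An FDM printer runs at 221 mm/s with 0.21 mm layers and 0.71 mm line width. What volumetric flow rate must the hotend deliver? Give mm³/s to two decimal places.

32.95

Extrusion cross-section = 0.21 × 0.71 = 0.1491 mm².
Q = v·A = 221 × 0.1491 = 32.95 mm³/s.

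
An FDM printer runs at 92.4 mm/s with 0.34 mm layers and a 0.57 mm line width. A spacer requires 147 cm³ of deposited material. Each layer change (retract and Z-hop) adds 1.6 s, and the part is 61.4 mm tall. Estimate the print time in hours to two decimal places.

Extrusion cross-section: 0.34 × 0.57 → 0.1938 mm².
Path length: 147000 mm³ / 0.1938 mm² → 758513.9 mm.
Extrusion time = 758513.9 / 92.4 = 8209 s.
Layer count = ceil(61.4 / 0.34) = 181.
Non-print overhead = 181 × 1.6 = 289.6 s.
Altogether 8209 + 289.6 = 8498.6 s, i.e. 2.36 hours.

2.36 hours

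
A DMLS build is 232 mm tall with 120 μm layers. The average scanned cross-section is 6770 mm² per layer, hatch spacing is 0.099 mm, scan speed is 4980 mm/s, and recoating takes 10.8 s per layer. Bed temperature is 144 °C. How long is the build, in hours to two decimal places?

13.18 hours

Number of layers: 232 / 0.12 → 1934 (rounded up).
Scan path per layer = 6770 / 0.099 = 68383.8 mm.
Scan time per layer: 68383.8 / 4980 → 13.7317 s.
Time per layer: 13.7317 + 10.8 → 24.5317 s.
Build time = 1934 × 24.5317 = 47444.3078 s = 13.18 hours.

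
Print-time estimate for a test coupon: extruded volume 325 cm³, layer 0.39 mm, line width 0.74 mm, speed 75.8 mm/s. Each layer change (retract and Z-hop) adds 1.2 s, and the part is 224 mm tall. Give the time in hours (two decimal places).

4.32 hours

Bead cross-section: 0.39 × 0.74 → 0.2886 mm².
Total extruded path = 325000/0.2886 = 1126126.1 mm.
Print-move time: 1126126.1 / 75.8 → 14856.5 s.
Layers = ⌈224/0.39⌉ = 575.
Non-print overhead: 575 × 1.2 → 690 s.
Total = 14856.5 + 690 = 15546.5 s = 4.32 hours.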